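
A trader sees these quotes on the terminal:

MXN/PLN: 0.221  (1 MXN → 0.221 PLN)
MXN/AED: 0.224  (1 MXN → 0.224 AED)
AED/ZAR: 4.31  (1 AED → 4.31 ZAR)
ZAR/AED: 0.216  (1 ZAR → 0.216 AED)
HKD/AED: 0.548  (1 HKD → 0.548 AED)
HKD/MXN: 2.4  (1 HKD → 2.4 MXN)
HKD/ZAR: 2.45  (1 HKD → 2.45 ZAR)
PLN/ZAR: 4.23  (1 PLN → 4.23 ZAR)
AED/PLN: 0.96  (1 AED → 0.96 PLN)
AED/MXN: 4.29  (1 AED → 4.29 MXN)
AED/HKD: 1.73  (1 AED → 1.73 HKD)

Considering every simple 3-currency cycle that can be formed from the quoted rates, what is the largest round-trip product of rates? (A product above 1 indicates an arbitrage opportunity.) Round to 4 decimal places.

MXN→AED→HKD→MXN: 0.224 × 1.73 × 2.4 = 0.93005
HKD→ZAR→AED→HKD: 2.45 × 0.216 × 1.73 = 0.91552
PLN→ZAR→AED→PLN: 4.23 × 0.216 × 0.96 = 0.87713
Maximum is MXN→AED→HKD→MXN at 0.9300; no arbitrage — every cycle loses value.

0.9300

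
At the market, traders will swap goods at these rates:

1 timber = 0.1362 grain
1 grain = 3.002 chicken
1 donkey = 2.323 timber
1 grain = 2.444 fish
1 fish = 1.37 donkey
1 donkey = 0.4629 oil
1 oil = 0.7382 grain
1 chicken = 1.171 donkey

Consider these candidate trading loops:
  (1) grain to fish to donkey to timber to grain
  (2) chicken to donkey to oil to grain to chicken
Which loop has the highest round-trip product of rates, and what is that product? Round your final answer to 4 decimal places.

1.2012

(1) 2.444 × 1.37 × 2.323 × 0.1362 = 1.05937
(2) 1.171 × 0.4629 × 0.7382 × 3.002 = 1.20124
Highest is cycle (2) at 1.2012 (>1, arbitrage).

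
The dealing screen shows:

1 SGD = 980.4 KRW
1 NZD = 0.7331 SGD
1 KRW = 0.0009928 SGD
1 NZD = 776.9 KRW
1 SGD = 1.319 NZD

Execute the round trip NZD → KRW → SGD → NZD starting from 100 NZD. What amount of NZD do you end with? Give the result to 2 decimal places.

101.74

100 NZD × 776.9 = 77690 KRW
77690 KRW × 0.0009928 = 77.130632 SGD
77.130632 SGD × 1.319 = 101.735303608 NZD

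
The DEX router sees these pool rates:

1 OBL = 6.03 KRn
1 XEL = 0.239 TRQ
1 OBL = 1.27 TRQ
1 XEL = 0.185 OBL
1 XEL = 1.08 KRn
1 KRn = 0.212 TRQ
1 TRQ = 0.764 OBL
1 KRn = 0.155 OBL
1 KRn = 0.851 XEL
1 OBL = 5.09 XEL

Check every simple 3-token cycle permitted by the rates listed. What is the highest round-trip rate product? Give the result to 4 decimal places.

0.9767

TRQ→OBL→KRn→TRQ: 0.764 × 6.03 × 0.212 = 0.97667
XEL→OBL→KRn→XEL: 0.185 × 6.03 × 0.851 = 0.94933
TRQ→OBL→XEL→TRQ: 0.764 × 5.09 × 0.239 = 0.92941
XEL→KRn→OBL→XEL: 1.08 × 0.155 × 5.09 = 0.85207
Maximum is TRQ→OBL→KRn→TRQ at 0.9767; no arbitrage — every cycle loses value.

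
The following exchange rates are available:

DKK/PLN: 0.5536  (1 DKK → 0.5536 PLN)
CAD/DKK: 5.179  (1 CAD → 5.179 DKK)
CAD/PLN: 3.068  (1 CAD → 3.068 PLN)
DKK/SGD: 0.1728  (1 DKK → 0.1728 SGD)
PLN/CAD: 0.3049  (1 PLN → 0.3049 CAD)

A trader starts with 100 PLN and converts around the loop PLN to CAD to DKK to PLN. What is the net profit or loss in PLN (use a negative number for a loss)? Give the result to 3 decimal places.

-12.582

100 PLN × 0.3049 = 30.49 CAD
30.49 CAD × 5.179 = 157.90771 DKK
157.90771 DKK × 0.5536 = 87.417708256 PLN
Net change: 87.417708256 − 100 = -12.582291744 PLN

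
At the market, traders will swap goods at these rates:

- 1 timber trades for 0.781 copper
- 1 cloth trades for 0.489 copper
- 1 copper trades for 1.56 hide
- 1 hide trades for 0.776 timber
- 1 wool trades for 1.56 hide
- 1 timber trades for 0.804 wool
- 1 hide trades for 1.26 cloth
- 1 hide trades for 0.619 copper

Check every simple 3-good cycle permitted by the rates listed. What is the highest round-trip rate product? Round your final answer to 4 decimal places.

0.9733

wool→hide→timber→wool: 1.56 × 0.776 × 0.804 = 0.97329
copper→hide→cloth→copper: 1.56 × 1.26 × 0.489 = 0.96118
timber→copper→hide→timber: 0.781 × 1.56 × 0.776 = 0.94545
Maximum is wool→hide→timber→wool at 0.9733; no arbitrage — every cycle loses value.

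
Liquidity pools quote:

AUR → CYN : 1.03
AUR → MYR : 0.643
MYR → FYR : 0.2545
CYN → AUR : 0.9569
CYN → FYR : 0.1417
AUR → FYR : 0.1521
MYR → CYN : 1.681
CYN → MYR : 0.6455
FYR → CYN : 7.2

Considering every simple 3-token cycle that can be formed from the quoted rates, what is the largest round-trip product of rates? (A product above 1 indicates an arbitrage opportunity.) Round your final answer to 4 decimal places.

FYR→CYN→MYR→FYR: 7.2 × 0.6455 × 0.2545 = 1.18281
FYR→CYN→AUR→FYR: 7.2 × 0.9569 × 0.1521 = 1.04792
MYR→CYN→AUR→MYR: 1.681 × 0.9569 × 0.643 = 1.03430
Maximum is FYR→CYN→MYR→FYR at 1.1828; arbitrage exists.

1.1828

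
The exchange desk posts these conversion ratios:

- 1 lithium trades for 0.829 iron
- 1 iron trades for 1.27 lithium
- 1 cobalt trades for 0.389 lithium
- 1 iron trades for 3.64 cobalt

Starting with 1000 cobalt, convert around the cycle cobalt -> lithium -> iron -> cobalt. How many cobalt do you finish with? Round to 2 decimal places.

1000 cobalt × 0.389 = 389 lithium
389 lithium × 0.829 = 322.481 iron
322.481 iron × 3.64 = 1173.83084 cobalt

1173.83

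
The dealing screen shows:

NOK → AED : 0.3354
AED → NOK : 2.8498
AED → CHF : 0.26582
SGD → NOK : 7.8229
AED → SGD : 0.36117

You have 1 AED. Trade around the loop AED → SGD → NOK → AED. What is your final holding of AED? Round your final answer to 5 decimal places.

1 AED × 0.36117 = 0.36117 SGD
0.36117 SGD × 7.8229 = 2.825396793 NOK
2.825396793 NOK × 0.3354 = 0.9476380843722 AED

0.94764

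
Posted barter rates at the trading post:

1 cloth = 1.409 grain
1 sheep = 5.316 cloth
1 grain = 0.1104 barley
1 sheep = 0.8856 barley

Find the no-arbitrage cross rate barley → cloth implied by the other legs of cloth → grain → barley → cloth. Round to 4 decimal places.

Known legs of the cycle: 1.409 × 0.1104 = 0.1555536
For no arbitrage the full-cycle product must be 1, so the missing rate is 1 / 0.1555536 ≈ 6.428652.

6.4287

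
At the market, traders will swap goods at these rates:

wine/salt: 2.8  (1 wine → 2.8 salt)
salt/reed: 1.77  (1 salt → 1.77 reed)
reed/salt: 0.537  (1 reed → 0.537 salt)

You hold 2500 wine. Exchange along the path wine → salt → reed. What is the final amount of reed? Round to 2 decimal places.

2500 wine × 2.8 = 7000 salt
7000 salt × 1.77 = 12390 reed

12390.00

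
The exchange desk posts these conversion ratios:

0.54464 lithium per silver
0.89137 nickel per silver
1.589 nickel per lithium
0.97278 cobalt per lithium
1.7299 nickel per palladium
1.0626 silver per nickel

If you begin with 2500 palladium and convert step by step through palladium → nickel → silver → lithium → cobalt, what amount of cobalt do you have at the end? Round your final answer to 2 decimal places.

2500 palladium × 1.7299 = 4324.75 nickel
4324.75 nickel × 1.0626 = 4595.47935 silver
4595.47935 silver × 0.54464 = 2502.881873184 lithium
2502.881873184 lithium × 0.97278 = 2434.75342859593152 cobalt

2434.75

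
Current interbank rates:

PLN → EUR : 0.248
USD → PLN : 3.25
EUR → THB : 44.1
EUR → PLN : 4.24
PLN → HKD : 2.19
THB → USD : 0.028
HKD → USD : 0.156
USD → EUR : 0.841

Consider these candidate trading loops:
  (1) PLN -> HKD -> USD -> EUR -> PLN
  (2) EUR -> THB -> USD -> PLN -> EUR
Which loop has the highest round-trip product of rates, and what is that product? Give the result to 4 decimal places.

1.2182

(1) 2.19 × 0.156 × 0.841 × 4.24 = 1.21823
(2) 44.1 × 0.028 × 3.25 × 0.248 = 0.99525
Highest is cycle (1) at 1.2182 (>1, arbitrage).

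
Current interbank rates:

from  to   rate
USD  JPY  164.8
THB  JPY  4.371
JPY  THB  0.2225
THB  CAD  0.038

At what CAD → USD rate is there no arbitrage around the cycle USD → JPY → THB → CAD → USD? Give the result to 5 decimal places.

0.71768

Known legs of the cycle: 164.8 × 0.2225 × 0.038 = 1.393384
For no arbitrage the full-cycle product must be 1, so the missing rate is 1 / 1.393384 ≈ 0.7176773.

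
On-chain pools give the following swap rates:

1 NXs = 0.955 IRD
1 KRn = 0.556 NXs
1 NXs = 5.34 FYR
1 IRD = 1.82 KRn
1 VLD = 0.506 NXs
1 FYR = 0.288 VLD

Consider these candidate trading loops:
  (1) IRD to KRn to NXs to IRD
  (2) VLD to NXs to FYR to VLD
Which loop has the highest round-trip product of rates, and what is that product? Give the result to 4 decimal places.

(1) 1.82 × 0.556 × 0.955 = 0.96638
(2) 0.506 × 5.34 × 0.288 = 0.77819
Highest is cycle (1) at 0.9664 (≤1, no arbitrage).

0.9664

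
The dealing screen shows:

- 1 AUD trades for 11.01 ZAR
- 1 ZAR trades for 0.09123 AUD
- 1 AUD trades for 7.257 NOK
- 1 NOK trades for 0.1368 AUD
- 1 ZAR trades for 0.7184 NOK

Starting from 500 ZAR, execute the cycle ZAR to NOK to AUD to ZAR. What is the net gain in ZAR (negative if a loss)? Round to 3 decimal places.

41.016

500 ZAR × 0.7184 = 359.2 NOK
359.2 NOK × 0.1368 = 49.13856 AUD
49.13856 AUD × 11.01 = 541.0155456 ZAR
Net change: 541.0155456 − 500 = 41.0155456 ZAR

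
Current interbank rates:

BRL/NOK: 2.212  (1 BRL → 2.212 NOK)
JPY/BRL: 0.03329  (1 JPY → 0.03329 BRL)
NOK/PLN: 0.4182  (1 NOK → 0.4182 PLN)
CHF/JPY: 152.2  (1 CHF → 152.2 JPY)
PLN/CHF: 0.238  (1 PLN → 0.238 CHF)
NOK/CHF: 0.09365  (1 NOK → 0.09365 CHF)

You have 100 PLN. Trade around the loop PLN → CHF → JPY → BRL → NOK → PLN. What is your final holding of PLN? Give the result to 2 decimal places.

111.55

100 PLN × 0.238 = 23.8 CHF
23.8 CHF × 152.2 = 3622.36 JPY
3622.36 JPY × 0.03329 = 120.5883644 BRL
120.5883644 BRL × 2.212 = 266.7414620528 NOK
266.7414620528 NOK × 0.4182 = 111.55127943048096 PLN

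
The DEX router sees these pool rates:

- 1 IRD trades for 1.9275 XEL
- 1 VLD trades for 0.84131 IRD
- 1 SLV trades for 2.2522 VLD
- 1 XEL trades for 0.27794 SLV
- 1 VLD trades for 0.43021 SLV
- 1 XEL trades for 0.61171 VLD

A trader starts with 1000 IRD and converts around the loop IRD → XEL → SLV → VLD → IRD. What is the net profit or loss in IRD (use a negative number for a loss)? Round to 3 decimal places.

1000 IRD × 1.9275 = 1927.5 XEL
1927.5 XEL × 0.27794 = 535.72935 SLV
535.72935 SLV × 2.2522 = 1206.56964207 VLD
1206.56964207 VLD × 0.84131 = 1015.0991055699117 IRD
Net change: 1015.0991055699117 − 1000 = 15.0991055699117 IRD

15.099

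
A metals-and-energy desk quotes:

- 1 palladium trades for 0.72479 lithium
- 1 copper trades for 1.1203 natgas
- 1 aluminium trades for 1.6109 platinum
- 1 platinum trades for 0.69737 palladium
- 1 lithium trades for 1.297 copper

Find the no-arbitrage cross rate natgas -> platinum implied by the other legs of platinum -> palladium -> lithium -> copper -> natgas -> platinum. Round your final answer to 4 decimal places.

Known legs of the cycle: 0.69737 × 0.72479 × 1.297 × 1.1203 = 0.73442891224384693
For no arbitrage the full-cycle product must be 1, so the missing rate is 1 / 0.73442891224384693 ≈ 1.361602.

1.3616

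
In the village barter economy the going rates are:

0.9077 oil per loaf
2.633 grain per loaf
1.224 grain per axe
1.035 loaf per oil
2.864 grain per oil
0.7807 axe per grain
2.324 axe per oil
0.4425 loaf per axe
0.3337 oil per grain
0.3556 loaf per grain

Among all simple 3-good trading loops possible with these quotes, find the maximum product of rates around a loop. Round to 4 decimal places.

grain→oil→axe→grain: 0.3337 × 2.324 × 1.224 = 0.94924
axe→loaf→oil→axe: 0.4425 × 0.9077 × 2.324 = 0.93345
grain→loaf→oil→grain: 0.3556 × 0.9077 × 2.864 = 0.92444
grain→axe→loaf→grain: 0.7807 × 0.4425 × 2.633 = 0.90960
grain→oil→loaf→grain: 0.3337 × 1.035 × 2.633 = 0.90938
Maximum is grain→oil→axe→grain at 0.9492; no arbitrage — every cycle loses value.

0.9492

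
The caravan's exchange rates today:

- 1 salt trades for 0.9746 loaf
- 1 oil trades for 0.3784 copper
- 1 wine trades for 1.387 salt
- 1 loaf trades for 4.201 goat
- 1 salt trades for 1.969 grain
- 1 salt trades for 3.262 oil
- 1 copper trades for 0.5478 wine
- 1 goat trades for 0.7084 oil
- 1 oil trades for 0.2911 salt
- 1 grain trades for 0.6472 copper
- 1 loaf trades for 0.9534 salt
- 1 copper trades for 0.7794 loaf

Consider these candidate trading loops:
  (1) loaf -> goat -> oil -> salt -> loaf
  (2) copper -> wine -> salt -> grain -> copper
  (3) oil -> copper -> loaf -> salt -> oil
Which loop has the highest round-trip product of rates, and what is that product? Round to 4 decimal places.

(1) 4.201 × 0.7084 × 0.2911 × 0.9746 = 0.84431
(2) 0.5478 × 1.387 × 1.969 × 0.6472 = 0.96824
(3) 0.3784 × 0.7794 × 0.9534 × 3.262 = 0.91721
Highest is cycle (2) at 0.9682 (≤1, no arbitrage).

0.9682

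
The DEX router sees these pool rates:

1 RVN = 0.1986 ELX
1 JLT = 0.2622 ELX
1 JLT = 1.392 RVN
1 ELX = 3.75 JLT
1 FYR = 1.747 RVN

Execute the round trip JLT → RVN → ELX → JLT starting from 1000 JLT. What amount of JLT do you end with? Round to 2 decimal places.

1000 JLT × 1.392 = 1392 RVN
1392 RVN × 0.1986 = 276.4512 ELX
276.4512 ELX × 3.75 = 1036.692 JLT

1036.69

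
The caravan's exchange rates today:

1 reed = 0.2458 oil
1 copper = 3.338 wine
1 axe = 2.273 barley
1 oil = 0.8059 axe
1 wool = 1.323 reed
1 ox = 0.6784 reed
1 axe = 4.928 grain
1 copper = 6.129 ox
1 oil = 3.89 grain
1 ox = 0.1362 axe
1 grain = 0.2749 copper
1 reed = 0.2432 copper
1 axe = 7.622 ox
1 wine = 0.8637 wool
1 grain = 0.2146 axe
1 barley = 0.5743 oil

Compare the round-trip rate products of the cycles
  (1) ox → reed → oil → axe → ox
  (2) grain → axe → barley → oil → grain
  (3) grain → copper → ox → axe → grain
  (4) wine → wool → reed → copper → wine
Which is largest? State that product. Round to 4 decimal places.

1.1309

(1) 0.6784 × 0.2458 × 0.8059 × 7.622 = 1.02428
(2) 0.2146 × 2.273 × 0.5743 × 3.89 = 1.08973
(3) 0.2749 × 6.129 × 0.1362 × 4.928 = 1.13087
(4) 0.8637 × 1.323 × 0.2432 × 3.338 = 0.92763
Highest is cycle (3) at 1.1309 (>1, arbitrage).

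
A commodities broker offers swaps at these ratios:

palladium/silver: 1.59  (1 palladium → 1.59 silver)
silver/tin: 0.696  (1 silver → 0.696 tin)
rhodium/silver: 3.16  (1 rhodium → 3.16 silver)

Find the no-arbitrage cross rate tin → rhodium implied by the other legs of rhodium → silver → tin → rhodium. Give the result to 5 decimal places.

0.45468

Known legs of the cycle: 3.16 × 0.696 = 2.19936
For no arbitrage the full-cycle product must be 1, so the missing rate is 1 / 2.19936 ≈ 0.4546777.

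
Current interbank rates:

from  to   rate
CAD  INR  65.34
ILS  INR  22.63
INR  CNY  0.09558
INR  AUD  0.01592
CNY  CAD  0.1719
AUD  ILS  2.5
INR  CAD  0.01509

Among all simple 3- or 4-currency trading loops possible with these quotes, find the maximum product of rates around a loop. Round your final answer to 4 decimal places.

1.0735

CAD→INR→CNY→CAD: 65.34 × 0.09558 × 0.1719 = 1.07355
INR→AUD→ILS→INR: 0.01592 × 2.5 × 22.63 = 0.90067
Maximum is CAD→INR→CNY→CAD at 1.0735; arbitrage exists.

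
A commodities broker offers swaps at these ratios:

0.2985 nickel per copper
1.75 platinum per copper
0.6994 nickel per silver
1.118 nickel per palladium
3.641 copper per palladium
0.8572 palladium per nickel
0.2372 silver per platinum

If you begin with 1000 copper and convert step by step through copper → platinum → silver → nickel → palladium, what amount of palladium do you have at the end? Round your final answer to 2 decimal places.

248.86

1000 copper × 1.75 = 1750 platinum
1750 platinum × 0.2372 = 415.1 silver
415.1 silver × 0.6994 = 290.32094 nickel
290.32094 nickel × 0.8572 = 248.863109768 palladium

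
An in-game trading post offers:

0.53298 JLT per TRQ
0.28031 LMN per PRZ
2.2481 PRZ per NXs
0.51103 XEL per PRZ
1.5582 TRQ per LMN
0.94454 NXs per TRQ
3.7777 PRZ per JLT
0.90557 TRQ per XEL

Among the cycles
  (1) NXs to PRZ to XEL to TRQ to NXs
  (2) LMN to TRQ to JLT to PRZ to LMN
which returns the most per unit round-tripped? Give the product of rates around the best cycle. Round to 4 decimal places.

(1) 2.2481 × 0.51103 × 0.90557 × 0.94454 = 0.98266
(2) 1.5582 × 0.53298 × 3.7777 × 0.28031 = 0.87943
Highest is cycle (1) at 0.9827 (≤1, no arbitrage).

0.9827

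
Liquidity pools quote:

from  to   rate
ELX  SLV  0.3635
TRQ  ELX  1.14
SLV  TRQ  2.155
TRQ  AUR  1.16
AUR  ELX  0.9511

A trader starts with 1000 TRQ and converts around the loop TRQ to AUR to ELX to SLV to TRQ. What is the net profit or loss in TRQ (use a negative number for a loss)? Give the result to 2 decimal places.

1000 TRQ × 1.16 = 1160 AUR
1160 AUR × 0.9511 = 1103.276 ELX
1103.276 ELX × 0.3635 = 401.040826 SLV
401.040826 SLV × 2.155 = 864.24298003 TRQ
Net change: 864.24298003 − 1000 = -135.75701997 TRQ

-135.76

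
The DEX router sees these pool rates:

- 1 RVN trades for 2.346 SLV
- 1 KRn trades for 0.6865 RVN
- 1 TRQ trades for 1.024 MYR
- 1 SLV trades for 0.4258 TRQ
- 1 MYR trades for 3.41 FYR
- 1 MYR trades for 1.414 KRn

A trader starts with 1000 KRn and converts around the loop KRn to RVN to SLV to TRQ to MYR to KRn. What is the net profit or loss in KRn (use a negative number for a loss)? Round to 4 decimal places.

-7.0587

1000 KRn × 0.6865 = 686.5 RVN
686.5 RVN × 2.346 = 1610.529 SLV
1610.529 SLV × 0.4258 = 685.7632482 TRQ
685.7632482 TRQ × 1.024 = 702.2215661568 MYR
702.2215661568 MYR × 1.414 = 992.9412945457152 KRn
Net change: 992.9412945457152 − 1000 = -7.0587054542848 KRn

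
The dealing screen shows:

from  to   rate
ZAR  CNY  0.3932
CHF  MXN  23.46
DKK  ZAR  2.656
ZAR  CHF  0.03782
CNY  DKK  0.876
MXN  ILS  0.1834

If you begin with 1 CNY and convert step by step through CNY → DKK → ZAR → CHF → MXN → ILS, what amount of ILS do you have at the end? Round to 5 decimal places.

0.37860

1 CNY × 0.876 = 0.876 DKK
0.876 DKK × 2.656 = 2.326656 ZAR
2.326656 ZAR × 0.03782 = 0.08799412992 CHF
0.08799412992 CHF × 23.46 = 2.0643422879232 MXN
2.0643422879232 MXN × 0.1834 = 0.37860037560511488 ILS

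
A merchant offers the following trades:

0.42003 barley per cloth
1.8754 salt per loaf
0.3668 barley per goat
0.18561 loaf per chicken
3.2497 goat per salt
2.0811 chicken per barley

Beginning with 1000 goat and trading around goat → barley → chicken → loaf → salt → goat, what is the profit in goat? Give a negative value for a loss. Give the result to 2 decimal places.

-136.50

1000 goat × 0.3668 = 366.8 barley
366.8 barley × 2.0811 = 763.34748 chicken
763.34748 chicken × 0.18561 = 141.6849257628 loaf
141.6849257628 loaf × 1.8754 = 265.71590977555512 salt
265.71590977555512 salt × 3.2497 = 863.496991997621473464 goat
Net change: 863.496991997621473464 − 1000 = -136.503008002378526536 goat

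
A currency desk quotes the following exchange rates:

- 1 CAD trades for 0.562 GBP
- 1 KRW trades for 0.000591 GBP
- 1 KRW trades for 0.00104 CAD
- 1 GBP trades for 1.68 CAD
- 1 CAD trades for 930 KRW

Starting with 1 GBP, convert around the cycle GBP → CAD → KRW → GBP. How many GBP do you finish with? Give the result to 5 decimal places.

0.92338

1 GBP × 1.68 = 1.68 CAD
1.68 CAD × 930 = 1562.4 KRW
1562.4 KRW × 0.000591 = 0.9233784 GBP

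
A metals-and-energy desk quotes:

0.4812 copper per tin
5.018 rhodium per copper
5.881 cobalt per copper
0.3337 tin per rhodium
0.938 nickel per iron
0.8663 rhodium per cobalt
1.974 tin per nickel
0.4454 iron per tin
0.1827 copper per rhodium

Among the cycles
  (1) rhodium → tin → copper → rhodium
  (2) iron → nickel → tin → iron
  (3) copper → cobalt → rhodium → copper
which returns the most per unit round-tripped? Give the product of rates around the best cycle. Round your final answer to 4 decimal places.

0.9308

(1) 0.3337 × 0.4812 × 5.018 = 0.80577
(2) 0.938 × 1.974 × 0.4454 = 0.82471
(3) 5.881 × 0.8663 × 0.1827 = 0.93080
Highest is cycle (3) at 0.9308 (≤1, no arbitrage).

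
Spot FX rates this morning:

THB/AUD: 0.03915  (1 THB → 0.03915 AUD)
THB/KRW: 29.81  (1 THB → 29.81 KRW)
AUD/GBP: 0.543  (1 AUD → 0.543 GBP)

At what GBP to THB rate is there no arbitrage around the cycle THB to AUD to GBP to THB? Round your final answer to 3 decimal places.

47.040

Known legs of the cycle: 0.03915 × 0.543 = 0.02125845
For no arbitrage the full-cycle product must be 1, so the missing rate is 1 / 0.02125845 ≈ 47.04012.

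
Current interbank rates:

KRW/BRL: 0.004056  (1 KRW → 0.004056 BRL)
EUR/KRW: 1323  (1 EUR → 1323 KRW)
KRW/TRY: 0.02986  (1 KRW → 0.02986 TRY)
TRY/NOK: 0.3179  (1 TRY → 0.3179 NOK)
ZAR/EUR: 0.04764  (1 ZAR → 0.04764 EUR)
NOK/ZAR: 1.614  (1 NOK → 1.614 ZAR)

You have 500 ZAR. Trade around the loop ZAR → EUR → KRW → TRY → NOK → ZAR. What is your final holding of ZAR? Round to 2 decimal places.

482.82

500 ZAR × 0.04764 = 23.82 EUR
23.82 EUR × 1323 = 31513.86 KRW
31513.86 KRW × 0.02986 = 941.0038596 TRY
941.0038596 TRY × 0.3179 = 299.14512696684 NOK
299.14512696684 NOK × 1.614 = 482.82023492447976 ZAR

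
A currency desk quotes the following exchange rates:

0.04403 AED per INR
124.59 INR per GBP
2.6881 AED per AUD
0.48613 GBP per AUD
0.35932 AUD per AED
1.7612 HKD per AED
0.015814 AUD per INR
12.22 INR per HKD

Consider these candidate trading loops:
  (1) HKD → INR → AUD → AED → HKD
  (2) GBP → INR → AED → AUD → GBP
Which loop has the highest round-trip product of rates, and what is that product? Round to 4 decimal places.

0.9582

(1) 12.22 × 0.015814 × 2.6881 × 1.7612 = 0.91489
(2) 124.59 × 0.04403 × 0.35932 × 0.48613 = 0.95822
Highest is cycle (2) at 0.9582 (≤1, no arbitrage).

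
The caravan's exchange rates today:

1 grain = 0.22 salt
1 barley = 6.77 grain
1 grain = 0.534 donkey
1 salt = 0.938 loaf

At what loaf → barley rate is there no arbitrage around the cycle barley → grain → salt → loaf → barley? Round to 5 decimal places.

0.71579

Known legs of the cycle: 6.77 × 0.22 × 0.938 = 1.3970572
For no arbitrage the full-cycle product must be 1, so the missing rate is 1 / 1.3970572 ≈ 0.7157903.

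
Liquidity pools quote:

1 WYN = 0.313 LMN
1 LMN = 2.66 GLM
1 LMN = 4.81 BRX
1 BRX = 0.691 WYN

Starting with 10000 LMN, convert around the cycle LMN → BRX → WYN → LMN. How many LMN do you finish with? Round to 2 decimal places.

10000 LMN × 4.81 = 48100 BRX
48100 BRX × 0.691 = 33237.1 WYN
33237.1 WYN × 0.313 = 10403.2123 LMN

10403.21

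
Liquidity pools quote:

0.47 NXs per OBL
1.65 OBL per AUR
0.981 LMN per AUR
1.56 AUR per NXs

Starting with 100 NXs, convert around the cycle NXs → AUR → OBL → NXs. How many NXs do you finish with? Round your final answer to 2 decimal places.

100 NXs × 1.56 = 156 AUR
156 AUR × 1.65 = 257.4 OBL
257.4 OBL × 0.47 = 120.978 NXs

120.98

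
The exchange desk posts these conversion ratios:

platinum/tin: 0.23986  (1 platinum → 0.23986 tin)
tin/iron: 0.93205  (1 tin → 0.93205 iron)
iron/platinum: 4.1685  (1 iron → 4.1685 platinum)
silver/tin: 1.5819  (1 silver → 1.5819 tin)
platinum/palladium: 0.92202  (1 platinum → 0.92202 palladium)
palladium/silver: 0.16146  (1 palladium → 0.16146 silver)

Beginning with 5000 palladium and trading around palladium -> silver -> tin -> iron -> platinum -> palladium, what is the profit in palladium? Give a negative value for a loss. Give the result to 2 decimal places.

5000 palladium × 0.16146 = 807.3 silver
807.3 silver × 1.5819 = 1277.06787 tin
1277.06787 tin × 0.93205 = 1190.2911082335 iron
1190.2911082335 iron × 4.1685 = 4961.72848467134475 platinum
4961.72848467134475 platinum × 0.92202 = 4574.812897436673286395 palladium
Net change: 4574.812897436673286395 − 5000 = -425.187102563326713605 palladium

-425.19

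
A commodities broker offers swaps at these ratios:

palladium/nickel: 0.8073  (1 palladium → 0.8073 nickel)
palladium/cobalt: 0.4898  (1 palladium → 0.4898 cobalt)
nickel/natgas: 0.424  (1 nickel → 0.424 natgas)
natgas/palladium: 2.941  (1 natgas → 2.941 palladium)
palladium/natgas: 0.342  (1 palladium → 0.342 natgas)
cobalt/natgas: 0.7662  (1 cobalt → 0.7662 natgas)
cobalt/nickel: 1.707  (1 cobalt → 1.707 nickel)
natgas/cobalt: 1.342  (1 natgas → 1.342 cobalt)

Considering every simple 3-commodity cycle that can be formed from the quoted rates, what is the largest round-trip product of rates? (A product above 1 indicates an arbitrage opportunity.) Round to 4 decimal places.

natgas→palladium→cobalt→natgas: 2.941 × 0.4898 × 0.7662 = 1.10371
natgas→palladium→nickel→natgas: 2.941 × 0.8073 × 0.424 = 1.00669
natgas→cobalt→nickel→natgas: 1.342 × 1.707 × 0.424 = 0.97130
Maximum is natgas→palladium→cobalt→natgas at 1.1037; arbitrage exists.

1.1037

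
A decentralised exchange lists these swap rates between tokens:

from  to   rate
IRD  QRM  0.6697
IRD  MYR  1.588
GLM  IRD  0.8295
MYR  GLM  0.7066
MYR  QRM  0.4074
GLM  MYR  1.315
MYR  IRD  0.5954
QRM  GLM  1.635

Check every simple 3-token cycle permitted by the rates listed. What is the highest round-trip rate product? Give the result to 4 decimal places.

IRD→MYR→GLM→IRD: 1.588 × 0.7066 × 0.8295 = 0.93077
IRD→QRM→GLM→IRD: 0.6697 × 1.635 × 0.8295 = 0.90827
MYR→QRM→GLM→MYR: 0.4074 × 1.635 × 1.315 = 0.87592
Maximum is IRD→MYR→GLM→IRD at 0.9308; no arbitrage — every cycle loses value.

0.9308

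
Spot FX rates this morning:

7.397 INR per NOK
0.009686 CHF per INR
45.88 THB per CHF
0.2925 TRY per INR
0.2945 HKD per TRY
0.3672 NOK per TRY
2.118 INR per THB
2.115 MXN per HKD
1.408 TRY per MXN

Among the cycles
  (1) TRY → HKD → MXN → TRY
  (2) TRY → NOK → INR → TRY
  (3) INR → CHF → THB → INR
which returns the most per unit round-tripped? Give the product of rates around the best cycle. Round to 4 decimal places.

(1) 0.2945 × 2.115 × 1.408 = 0.87700
(2) 0.3672 × 7.397 × 0.2925 = 0.79448
(3) 0.009686 × 45.88 × 2.118 = 0.94123
Highest is cycle (3) at 0.9412 (≤1, no arbitrage).

0.9412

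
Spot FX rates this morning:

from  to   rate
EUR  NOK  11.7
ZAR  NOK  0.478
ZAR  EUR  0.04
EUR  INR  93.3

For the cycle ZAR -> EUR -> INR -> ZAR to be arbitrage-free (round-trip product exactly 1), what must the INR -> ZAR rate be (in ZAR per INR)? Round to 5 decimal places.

0.26795

Known legs of the cycle: 0.04 × 93.3 = 3.732
For no arbitrage the full-cycle product must be 1, so the missing rate is 1 / 3.732 ≈ 0.2679528.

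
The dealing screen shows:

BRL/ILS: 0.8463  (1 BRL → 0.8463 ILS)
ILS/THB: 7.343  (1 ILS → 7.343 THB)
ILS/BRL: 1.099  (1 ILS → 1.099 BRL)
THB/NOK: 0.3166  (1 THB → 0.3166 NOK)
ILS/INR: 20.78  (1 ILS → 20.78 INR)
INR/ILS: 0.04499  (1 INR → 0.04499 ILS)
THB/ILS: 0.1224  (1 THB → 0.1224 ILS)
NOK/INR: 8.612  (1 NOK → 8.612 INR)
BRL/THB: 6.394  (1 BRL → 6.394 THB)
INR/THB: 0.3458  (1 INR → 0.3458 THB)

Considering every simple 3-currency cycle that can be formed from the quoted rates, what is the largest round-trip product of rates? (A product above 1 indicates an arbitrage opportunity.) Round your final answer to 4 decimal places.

THB→NOK→INR→THB: 0.3166 × 8.612 × 0.3458 = 0.94284
THB→ILS→INR→THB: 0.1224 × 20.78 × 0.3458 = 0.87953
BRL→THB→ILS→BRL: 6.394 × 0.1224 × 1.099 = 0.86011
Maximum is THB→NOK→INR→THB at 0.9428; no arbitrage — every cycle loses value.

0.9428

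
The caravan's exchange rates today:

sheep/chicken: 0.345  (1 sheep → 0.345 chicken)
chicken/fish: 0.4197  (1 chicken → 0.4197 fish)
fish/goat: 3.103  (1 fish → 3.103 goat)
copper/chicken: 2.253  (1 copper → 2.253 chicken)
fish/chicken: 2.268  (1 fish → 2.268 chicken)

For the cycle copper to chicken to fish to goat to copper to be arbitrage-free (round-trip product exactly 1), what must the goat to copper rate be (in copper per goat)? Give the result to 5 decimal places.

0.34081

Known legs of the cycle: 2.253 × 0.4197 × 3.103 = 2.9341474623
For no arbitrage the full-cycle product must be 1, so the missing rate is 1 / 2.9341474623 ≈ 0.3408145.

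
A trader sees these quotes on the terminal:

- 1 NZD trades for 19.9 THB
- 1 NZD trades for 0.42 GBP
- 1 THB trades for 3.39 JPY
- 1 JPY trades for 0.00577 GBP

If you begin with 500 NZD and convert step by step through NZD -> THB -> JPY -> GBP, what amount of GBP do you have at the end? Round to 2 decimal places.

194.62

500 NZD × 19.9 = 9950 THB
9950 THB × 3.39 = 33730.5 JPY
33730.5 JPY × 0.00577 = 194.624985 GBP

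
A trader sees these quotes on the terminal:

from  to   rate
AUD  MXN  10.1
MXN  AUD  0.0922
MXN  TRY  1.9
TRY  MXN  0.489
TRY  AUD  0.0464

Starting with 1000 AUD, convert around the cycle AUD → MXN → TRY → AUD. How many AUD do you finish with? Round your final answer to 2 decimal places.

1000 AUD × 10.1 = 10100 MXN
10100 MXN × 1.9 = 19190 TRY
19190 TRY × 0.0464 = 890.416 AUD

890.42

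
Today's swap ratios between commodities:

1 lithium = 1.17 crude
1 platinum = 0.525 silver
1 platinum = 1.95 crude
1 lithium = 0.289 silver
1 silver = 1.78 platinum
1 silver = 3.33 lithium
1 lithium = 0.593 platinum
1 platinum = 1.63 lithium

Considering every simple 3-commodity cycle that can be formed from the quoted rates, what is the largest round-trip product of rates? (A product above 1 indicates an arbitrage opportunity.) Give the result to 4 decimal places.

1.0367

silver→lithium→platinum→silver: 3.33 × 0.593 × 0.525 = 1.03671
silver→platinum→lithium→silver: 1.78 × 1.63 × 0.289 = 0.83850
Maximum is silver→lithium→platinum→silver at 1.0367; arbitrage exists.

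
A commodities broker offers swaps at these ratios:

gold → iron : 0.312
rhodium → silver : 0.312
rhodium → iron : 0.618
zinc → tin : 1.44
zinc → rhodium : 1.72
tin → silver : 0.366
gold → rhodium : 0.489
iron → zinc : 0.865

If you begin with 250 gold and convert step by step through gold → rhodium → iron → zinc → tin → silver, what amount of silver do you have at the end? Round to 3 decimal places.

250 gold × 0.489 = 122.25 rhodium
122.25 rhodium × 0.618 = 75.5505 iron
75.5505 iron × 0.865 = 65.3511825 zinc
65.3511825 zinc × 1.44 = 94.1057028 tin
94.1057028 tin × 0.366 = 34.4426872248 silver

34.443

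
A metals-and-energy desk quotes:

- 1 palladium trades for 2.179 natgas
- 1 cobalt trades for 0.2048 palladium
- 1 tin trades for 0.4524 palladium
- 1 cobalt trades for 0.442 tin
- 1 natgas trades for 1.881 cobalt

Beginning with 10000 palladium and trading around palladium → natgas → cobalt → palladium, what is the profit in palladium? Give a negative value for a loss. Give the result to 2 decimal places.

10000 palladium × 2.179 = 21790 natgas
21790 natgas × 1.881 = 40986.99 cobalt
40986.99 cobalt × 0.2048 = 8394.135552 palladium
Net change: 8394.135552 − 10000 = -1605.864448 palladium

-1605.86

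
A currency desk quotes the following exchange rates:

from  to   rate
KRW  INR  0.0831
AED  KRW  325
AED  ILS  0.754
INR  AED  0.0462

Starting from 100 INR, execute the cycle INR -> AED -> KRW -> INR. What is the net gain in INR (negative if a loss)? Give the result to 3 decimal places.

100 INR × 0.0462 = 4.62 AED
4.62 AED × 325 = 1501.5 KRW
1501.5 KRW × 0.0831 = 124.77465 INR
Net change: 124.77465 − 100 = 24.77465 INR

24.775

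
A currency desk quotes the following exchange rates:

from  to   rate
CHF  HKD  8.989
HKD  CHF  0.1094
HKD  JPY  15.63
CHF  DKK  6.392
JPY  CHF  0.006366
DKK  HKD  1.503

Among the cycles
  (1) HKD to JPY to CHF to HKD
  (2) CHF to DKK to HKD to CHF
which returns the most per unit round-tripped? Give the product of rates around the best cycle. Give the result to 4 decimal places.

1.0510

(1) 15.63 × 0.006366 × 8.989 = 0.89441
(2) 6.392 × 1.503 × 0.1094 = 1.05103
Highest is cycle (2) at 1.0510 (>1, arbitrage).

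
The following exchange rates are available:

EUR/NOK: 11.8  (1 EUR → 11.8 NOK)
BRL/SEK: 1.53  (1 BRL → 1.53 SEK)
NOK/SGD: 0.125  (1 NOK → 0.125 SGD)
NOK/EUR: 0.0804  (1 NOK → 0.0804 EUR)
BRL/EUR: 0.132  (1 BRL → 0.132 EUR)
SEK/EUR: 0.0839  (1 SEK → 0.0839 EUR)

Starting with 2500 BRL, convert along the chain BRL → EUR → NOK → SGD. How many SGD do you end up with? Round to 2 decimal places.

486.75

2500 BRL × 0.132 = 330 EUR
330 EUR × 11.8 = 3894 NOK
3894 NOK × 0.125 = 486.75 SGD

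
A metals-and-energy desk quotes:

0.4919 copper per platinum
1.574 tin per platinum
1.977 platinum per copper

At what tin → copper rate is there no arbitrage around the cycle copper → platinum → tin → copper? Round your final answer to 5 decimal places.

0.32136

Known legs of the cycle: 1.977 × 1.574 = 3.111798
For no arbitrage the full-cycle product must be 1, so the missing rate is 1 / 3.111798 ≈ 0.3213576.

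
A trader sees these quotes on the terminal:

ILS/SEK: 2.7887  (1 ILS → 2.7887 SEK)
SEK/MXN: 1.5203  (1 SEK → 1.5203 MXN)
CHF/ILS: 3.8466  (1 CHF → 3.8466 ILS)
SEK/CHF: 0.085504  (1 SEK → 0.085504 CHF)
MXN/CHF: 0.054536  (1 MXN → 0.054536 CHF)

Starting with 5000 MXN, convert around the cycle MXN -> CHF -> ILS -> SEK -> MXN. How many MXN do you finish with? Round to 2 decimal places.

4446.94

5000 MXN × 0.054536 = 272.68 CHF
272.68 CHF × 3.8466 = 1048.890888 ILS
1048.890888 ILS × 2.7887 = 2925.0420193656 SEK
2925.0420193656 SEK × 1.5203 = 4446.94138204152168 MXN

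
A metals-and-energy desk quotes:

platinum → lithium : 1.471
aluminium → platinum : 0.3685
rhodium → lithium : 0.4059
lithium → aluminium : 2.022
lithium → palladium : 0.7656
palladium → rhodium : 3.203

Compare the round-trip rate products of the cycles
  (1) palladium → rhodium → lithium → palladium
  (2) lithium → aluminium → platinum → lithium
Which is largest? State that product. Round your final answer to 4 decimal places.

1.0961

(1) 3.203 × 0.4059 × 0.7656 = 0.99535
(2) 2.022 × 0.3685 × 1.471 = 1.09605
Highest is cycle (2) at 1.0961 (>1, arbitrage).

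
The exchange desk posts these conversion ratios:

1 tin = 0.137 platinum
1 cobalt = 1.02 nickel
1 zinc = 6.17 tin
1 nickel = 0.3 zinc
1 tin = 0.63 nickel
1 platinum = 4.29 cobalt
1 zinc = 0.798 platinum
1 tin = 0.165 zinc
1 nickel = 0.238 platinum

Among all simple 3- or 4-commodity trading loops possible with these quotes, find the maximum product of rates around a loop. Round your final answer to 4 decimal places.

tin→nickel→zinc→tin: 0.63 × 0.3 × 6.17 = 1.16613
platinum→cobalt→nickel→zinc→platinum: 4.29 × 1.02 × 0.3 × 0.798 = 1.04757
platinum→cobalt→nickel→platinum: 4.29 × 1.02 × 0.238 = 1.04144
Maximum is tin→nickel→zinc→tin at 1.1661; arbitrage exists.

1.1661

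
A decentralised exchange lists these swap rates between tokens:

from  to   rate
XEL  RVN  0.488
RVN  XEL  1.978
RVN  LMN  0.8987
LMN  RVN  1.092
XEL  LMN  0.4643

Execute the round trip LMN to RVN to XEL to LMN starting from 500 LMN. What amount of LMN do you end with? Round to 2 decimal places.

501.44

500 LMN × 1.092 = 546 RVN
546 RVN × 1.978 = 1079.988 XEL
1079.988 XEL × 0.4643 = 501.4384284 LMN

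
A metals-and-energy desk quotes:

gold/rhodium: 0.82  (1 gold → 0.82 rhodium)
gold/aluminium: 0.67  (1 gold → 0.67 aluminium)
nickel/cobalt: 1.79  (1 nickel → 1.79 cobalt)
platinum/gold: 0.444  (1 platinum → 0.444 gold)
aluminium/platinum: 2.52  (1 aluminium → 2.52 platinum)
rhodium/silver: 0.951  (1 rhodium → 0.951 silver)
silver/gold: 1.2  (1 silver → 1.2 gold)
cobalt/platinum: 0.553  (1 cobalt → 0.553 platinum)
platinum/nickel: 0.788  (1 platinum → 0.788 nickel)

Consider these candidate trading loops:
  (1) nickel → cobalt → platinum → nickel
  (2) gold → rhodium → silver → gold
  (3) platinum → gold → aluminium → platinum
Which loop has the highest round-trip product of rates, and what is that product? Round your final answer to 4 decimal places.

(1) 1.79 × 0.553 × 0.788 = 0.78002
(2) 0.82 × 0.951 × 1.2 = 0.93578
(3) 0.444 × 0.67 × 2.52 = 0.74965
Highest is cycle (2) at 0.9358 (≤1, no arbitrage).

0.9358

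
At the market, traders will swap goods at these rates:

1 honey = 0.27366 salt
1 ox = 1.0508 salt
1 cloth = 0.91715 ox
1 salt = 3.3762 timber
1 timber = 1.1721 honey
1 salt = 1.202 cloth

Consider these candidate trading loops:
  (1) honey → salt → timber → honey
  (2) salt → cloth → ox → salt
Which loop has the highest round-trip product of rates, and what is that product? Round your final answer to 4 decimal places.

1.1584

(1) 0.27366 × 3.3762 × 1.1721 = 1.08294
(2) 1.202 × 0.91715 × 1.0508 = 1.15842
Highest is cycle (2) at 1.1584 (>1, arbitrage).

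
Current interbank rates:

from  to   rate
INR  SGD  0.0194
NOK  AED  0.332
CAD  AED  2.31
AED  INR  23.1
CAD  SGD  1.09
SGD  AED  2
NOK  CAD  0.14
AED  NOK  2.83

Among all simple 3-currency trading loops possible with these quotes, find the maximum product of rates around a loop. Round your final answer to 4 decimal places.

NOK→CAD→AED→NOK: 0.14 × 2.31 × 2.83 = 0.91522
INR→SGD→AED→INR: 0.0194 × 2 × 23.1 = 0.89628
Maximum is NOK→CAD→AED→NOK at 0.9152; no arbitrage — every cycle loses value.

0.9152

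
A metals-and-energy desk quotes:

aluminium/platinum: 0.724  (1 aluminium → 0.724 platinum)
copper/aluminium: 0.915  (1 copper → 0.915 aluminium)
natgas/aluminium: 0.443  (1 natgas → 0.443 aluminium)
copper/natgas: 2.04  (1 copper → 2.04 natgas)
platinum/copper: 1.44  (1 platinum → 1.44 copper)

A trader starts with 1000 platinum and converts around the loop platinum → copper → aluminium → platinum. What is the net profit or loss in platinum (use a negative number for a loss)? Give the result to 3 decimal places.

1000 platinum × 1.44 = 1440 copper
1440 copper × 0.915 = 1317.6 aluminium
1317.6 aluminium × 0.724 = 953.9424 platinum
Net change: 953.9424 − 1000 = -46.0576 platinum

-46.058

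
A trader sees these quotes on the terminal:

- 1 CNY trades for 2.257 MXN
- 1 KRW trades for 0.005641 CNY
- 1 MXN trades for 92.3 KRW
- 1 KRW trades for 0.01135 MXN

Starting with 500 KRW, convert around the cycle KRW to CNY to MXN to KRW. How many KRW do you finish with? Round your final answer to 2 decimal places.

500 KRW × 0.005641 = 2.8205 CNY
2.8205 CNY × 2.257 = 6.3658685 MXN
6.3658685 MXN × 92.3 = 587.56966255 KRW

587.57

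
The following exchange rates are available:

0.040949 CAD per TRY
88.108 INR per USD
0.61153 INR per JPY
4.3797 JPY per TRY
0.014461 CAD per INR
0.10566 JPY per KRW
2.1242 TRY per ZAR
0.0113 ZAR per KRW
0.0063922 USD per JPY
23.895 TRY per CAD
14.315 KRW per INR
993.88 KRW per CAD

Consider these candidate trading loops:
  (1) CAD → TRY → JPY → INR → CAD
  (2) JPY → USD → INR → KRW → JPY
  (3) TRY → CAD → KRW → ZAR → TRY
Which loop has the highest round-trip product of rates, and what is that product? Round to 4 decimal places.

0.9769

(1) 23.895 × 4.3797 × 0.61153 × 0.014461 = 0.92548
(2) 0.0063922 × 88.108 × 14.315 × 0.10566 = 0.85186
(3) 0.040949 × 993.88 × 0.0113 × 2.1242 = 0.97690
Highest is cycle (3) at 0.9769 (≤1, no arbitrage).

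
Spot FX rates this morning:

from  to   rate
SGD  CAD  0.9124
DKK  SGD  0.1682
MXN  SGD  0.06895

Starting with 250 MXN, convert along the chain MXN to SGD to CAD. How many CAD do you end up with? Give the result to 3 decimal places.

15.727

250 MXN × 0.06895 = 17.2375 SGD
17.2375 SGD × 0.9124 = 15.727495 CAD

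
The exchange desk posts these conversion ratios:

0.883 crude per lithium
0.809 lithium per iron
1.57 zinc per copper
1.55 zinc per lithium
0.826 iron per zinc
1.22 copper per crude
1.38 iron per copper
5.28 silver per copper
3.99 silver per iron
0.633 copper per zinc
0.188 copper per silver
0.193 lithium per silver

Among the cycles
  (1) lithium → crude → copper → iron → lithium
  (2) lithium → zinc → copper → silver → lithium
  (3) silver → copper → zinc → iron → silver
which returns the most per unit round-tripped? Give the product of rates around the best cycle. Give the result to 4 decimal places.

(1) 0.883 × 1.22 × 1.38 × 0.809 = 1.20267
(2) 1.55 × 0.633 × 5.28 × 0.193 = 0.99983
(3) 0.188 × 1.57 × 0.826 × 3.99 = 0.97277
Highest is cycle (1) at 1.2027 (>1, arbitrage).

1.2027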